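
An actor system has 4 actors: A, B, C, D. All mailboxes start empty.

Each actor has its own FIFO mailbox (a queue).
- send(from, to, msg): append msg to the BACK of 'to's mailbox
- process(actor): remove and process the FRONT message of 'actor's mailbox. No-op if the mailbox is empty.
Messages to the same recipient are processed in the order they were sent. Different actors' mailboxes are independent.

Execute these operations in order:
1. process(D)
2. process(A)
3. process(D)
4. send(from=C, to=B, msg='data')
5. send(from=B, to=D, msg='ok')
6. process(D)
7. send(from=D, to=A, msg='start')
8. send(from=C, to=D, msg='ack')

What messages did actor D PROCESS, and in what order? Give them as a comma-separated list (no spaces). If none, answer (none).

Answer: ok

Derivation:
After 1 (process(D)): A:[] B:[] C:[] D:[]
After 2 (process(A)): A:[] B:[] C:[] D:[]
After 3 (process(D)): A:[] B:[] C:[] D:[]
After 4 (send(from=C, to=B, msg='data')): A:[] B:[data] C:[] D:[]
After 5 (send(from=B, to=D, msg='ok')): A:[] B:[data] C:[] D:[ok]
After 6 (process(D)): A:[] B:[data] C:[] D:[]
After 7 (send(from=D, to=A, msg='start')): A:[start] B:[data] C:[] D:[]
After 8 (send(from=C, to=D, msg='ack')): A:[start] B:[data] C:[] D:[ack]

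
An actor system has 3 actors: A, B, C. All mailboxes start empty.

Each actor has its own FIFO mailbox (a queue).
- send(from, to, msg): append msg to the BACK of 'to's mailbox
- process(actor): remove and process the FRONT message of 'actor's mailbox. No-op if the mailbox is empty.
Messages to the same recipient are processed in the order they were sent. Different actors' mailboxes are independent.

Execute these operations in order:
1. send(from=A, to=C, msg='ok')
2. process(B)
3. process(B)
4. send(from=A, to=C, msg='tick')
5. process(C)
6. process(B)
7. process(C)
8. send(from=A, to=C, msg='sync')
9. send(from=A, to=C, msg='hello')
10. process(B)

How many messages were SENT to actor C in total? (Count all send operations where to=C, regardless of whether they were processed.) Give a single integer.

Answer: 4

Derivation:
After 1 (send(from=A, to=C, msg='ok')): A:[] B:[] C:[ok]
After 2 (process(B)): A:[] B:[] C:[ok]
After 3 (process(B)): A:[] B:[] C:[ok]
After 4 (send(from=A, to=C, msg='tick')): A:[] B:[] C:[ok,tick]
After 5 (process(C)): A:[] B:[] C:[tick]
After 6 (process(B)): A:[] B:[] C:[tick]
After 7 (process(C)): A:[] B:[] C:[]
After 8 (send(from=A, to=C, msg='sync')): A:[] B:[] C:[sync]
After 9 (send(from=A, to=C, msg='hello')): A:[] B:[] C:[sync,hello]
After 10 (process(B)): A:[] B:[] C:[sync,hello]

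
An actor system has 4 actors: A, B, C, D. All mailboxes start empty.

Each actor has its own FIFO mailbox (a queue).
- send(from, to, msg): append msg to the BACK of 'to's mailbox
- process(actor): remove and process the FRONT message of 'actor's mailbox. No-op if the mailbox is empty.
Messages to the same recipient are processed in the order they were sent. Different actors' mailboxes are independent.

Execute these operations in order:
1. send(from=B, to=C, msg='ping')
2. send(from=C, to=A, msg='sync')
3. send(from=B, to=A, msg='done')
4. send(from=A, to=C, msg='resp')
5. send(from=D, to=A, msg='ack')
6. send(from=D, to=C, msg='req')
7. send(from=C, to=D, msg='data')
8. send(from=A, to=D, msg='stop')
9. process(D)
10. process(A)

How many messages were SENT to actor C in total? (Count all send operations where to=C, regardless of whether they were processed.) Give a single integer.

Answer: 3

Derivation:
After 1 (send(from=B, to=C, msg='ping')): A:[] B:[] C:[ping] D:[]
After 2 (send(from=C, to=A, msg='sync')): A:[sync] B:[] C:[ping] D:[]
After 3 (send(from=B, to=A, msg='done')): A:[sync,done] B:[] C:[ping] D:[]
After 4 (send(from=A, to=C, msg='resp')): A:[sync,done] B:[] C:[ping,resp] D:[]
After 5 (send(from=D, to=A, msg='ack')): A:[sync,done,ack] B:[] C:[ping,resp] D:[]
After 6 (send(from=D, to=C, msg='req')): A:[sync,done,ack] B:[] C:[ping,resp,req] D:[]
After 7 (send(from=C, to=D, msg='data')): A:[sync,done,ack] B:[] C:[ping,resp,req] D:[data]
After 8 (send(from=A, to=D, msg='stop')): A:[sync,done,ack] B:[] C:[ping,resp,req] D:[data,stop]
After 9 (process(D)): A:[sync,done,ack] B:[] C:[ping,resp,req] D:[stop]
After 10 (process(A)): A:[done,ack] B:[] C:[ping,resp,req] D:[stop]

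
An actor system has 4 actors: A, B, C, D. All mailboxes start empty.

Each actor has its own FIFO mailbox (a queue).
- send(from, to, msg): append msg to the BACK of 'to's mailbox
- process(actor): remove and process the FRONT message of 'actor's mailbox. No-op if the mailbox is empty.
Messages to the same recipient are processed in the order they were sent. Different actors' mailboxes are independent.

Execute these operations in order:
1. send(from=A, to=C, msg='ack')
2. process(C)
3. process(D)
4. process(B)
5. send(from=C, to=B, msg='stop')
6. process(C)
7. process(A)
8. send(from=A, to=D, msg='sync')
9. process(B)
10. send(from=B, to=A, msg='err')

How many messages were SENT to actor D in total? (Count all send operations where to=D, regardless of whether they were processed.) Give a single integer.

After 1 (send(from=A, to=C, msg='ack')): A:[] B:[] C:[ack] D:[]
After 2 (process(C)): A:[] B:[] C:[] D:[]
After 3 (process(D)): A:[] B:[] C:[] D:[]
After 4 (process(B)): A:[] B:[] C:[] D:[]
After 5 (send(from=C, to=B, msg='stop')): A:[] B:[stop] C:[] D:[]
After 6 (process(C)): A:[] B:[stop] C:[] D:[]
After 7 (process(A)): A:[] B:[stop] C:[] D:[]
After 8 (send(from=A, to=D, msg='sync')): A:[] B:[stop] C:[] D:[sync]
After 9 (process(B)): A:[] B:[] C:[] D:[sync]
After 10 (send(from=B, to=A, msg='err')): A:[err] B:[] C:[] D:[sync]

Answer: 1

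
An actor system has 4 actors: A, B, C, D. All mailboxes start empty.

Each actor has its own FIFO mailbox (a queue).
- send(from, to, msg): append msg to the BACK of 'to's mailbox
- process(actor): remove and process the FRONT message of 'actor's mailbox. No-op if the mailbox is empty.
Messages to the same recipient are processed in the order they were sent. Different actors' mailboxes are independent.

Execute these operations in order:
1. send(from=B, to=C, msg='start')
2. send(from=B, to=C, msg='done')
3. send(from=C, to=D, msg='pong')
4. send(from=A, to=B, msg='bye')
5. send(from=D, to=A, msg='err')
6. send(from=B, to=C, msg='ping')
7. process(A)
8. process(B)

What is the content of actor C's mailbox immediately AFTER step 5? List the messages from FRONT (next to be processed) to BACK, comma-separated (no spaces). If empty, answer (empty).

After 1 (send(from=B, to=C, msg='start')): A:[] B:[] C:[start] D:[]
After 2 (send(from=B, to=C, msg='done')): A:[] B:[] C:[start,done] D:[]
After 3 (send(from=C, to=D, msg='pong')): A:[] B:[] C:[start,done] D:[pong]
After 4 (send(from=A, to=B, msg='bye')): A:[] B:[bye] C:[start,done] D:[pong]
After 5 (send(from=D, to=A, msg='err')): A:[err] B:[bye] C:[start,done] D:[pong]

start,done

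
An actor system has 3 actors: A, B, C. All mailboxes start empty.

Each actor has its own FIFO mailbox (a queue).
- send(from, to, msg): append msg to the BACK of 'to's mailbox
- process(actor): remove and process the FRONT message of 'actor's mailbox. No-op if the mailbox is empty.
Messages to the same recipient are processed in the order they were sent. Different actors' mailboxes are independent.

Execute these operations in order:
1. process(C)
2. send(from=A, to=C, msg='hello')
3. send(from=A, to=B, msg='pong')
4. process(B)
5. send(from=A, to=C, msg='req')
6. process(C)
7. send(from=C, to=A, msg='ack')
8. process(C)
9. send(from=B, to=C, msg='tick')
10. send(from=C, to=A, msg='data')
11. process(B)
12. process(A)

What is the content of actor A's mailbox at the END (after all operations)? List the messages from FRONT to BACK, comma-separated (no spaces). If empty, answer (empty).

After 1 (process(C)): A:[] B:[] C:[]
After 2 (send(from=A, to=C, msg='hello')): A:[] B:[] C:[hello]
After 3 (send(from=A, to=B, msg='pong')): A:[] B:[pong] C:[hello]
After 4 (process(B)): A:[] B:[] C:[hello]
After 5 (send(from=A, to=C, msg='req')): A:[] B:[] C:[hello,req]
After 6 (process(C)): A:[] B:[] C:[req]
After 7 (send(from=C, to=A, msg='ack')): A:[ack] B:[] C:[req]
After 8 (process(C)): A:[ack] B:[] C:[]
After 9 (send(from=B, to=C, msg='tick')): A:[ack] B:[] C:[tick]
After 10 (send(from=C, to=A, msg='data')): A:[ack,data] B:[] C:[tick]
After 11 (process(B)): A:[ack,data] B:[] C:[tick]
After 12 (process(A)): A:[data] B:[] C:[tick]

Answer: data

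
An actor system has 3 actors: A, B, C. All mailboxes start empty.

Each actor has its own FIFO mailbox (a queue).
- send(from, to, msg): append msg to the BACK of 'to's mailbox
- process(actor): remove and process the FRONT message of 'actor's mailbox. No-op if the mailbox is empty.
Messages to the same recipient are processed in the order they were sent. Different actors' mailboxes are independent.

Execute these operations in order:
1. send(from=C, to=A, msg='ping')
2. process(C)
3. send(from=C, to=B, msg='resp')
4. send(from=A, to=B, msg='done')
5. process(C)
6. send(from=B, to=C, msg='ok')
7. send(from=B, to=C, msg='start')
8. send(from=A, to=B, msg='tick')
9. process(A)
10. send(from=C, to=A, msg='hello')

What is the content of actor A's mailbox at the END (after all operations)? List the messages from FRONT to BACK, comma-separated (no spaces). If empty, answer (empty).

After 1 (send(from=C, to=A, msg='ping')): A:[ping] B:[] C:[]
After 2 (process(C)): A:[ping] B:[] C:[]
After 3 (send(from=C, to=B, msg='resp')): A:[ping] B:[resp] C:[]
After 4 (send(from=A, to=B, msg='done')): A:[ping] B:[resp,done] C:[]
After 5 (process(C)): A:[ping] B:[resp,done] C:[]
After 6 (send(from=B, to=C, msg='ok')): A:[ping] B:[resp,done] C:[ok]
After 7 (send(from=B, to=C, msg='start')): A:[ping] B:[resp,done] C:[ok,start]
After 8 (send(from=A, to=B, msg='tick')): A:[ping] B:[resp,done,tick] C:[ok,start]
After 9 (process(A)): A:[] B:[resp,done,tick] C:[ok,start]
After 10 (send(from=C, to=A, msg='hello')): A:[hello] B:[resp,done,tick] C:[ok,start]

Answer: hello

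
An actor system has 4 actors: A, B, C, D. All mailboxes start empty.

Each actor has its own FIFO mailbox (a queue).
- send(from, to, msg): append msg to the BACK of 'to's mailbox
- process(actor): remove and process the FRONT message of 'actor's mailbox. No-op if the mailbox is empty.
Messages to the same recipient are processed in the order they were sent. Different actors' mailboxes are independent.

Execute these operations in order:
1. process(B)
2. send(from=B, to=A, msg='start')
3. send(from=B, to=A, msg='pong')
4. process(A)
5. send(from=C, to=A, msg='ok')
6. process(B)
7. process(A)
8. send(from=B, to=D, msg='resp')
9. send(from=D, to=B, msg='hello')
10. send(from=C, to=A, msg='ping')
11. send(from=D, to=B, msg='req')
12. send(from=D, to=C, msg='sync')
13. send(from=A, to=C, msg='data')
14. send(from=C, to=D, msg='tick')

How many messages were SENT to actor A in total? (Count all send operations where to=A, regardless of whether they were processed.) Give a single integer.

Answer: 4

Derivation:
After 1 (process(B)): A:[] B:[] C:[] D:[]
After 2 (send(from=B, to=A, msg='start')): A:[start] B:[] C:[] D:[]
After 3 (send(from=B, to=A, msg='pong')): A:[start,pong] B:[] C:[] D:[]
After 4 (process(A)): A:[pong] B:[] C:[] D:[]
After 5 (send(from=C, to=A, msg='ok')): A:[pong,ok] B:[] C:[] D:[]
After 6 (process(B)): A:[pong,ok] B:[] C:[] D:[]
After 7 (process(A)): A:[ok] B:[] C:[] D:[]
After 8 (send(from=B, to=D, msg='resp')): A:[ok] B:[] C:[] D:[resp]
After 9 (send(from=D, to=B, msg='hello')): A:[ok] B:[hello] C:[] D:[resp]
After 10 (send(from=C, to=A, msg='ping')): A:[ok,ping] B:[hello] C:[] D:[resp]
After 11 (send(from=D, to=B, msg='req')): A:[ok,ping] B:[hello,req] C:[] D:[resp]
After 12 (send(from=D, to=C, msg='sync')): A:[ok,ping] B:[hello,req] C:[sync] D:[resp]
After 13 (send(from=A, to=C, msg='data')): A:[ok,ping] B:[hello,req] C:[sync,data] D:[resp]
After 14 (send(from=C, to=D, msg='tick')): A:[ok,ping] B:[hello,req] C:[sync,data] D:[resp,tick]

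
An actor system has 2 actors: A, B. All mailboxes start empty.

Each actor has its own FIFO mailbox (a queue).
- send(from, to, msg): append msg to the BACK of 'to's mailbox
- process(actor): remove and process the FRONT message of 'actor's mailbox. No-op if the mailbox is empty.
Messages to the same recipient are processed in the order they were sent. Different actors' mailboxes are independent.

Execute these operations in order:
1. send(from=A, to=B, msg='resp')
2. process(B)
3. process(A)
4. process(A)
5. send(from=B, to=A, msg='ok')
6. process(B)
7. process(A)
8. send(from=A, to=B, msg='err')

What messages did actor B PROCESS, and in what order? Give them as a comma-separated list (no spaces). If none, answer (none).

After 1 (send(from=A, to=B, msg='resp')): A:[] B:[resp]
After 2 (process(B)): A:[] B:[]
After 3 (process(A)): A:[] B:[]
After 4 (process(A)): A:[] B:[]
After 5 (send(from=B, to=A, msg='ok')): A:[ok] B:[]
After 6 (process(B)): A:[ok] B:[]
After 7 (process(A)): A:[] B:[]
After 8 (send(from=A, to=B, msg='err')): A:[] B:[err]

Answer: resp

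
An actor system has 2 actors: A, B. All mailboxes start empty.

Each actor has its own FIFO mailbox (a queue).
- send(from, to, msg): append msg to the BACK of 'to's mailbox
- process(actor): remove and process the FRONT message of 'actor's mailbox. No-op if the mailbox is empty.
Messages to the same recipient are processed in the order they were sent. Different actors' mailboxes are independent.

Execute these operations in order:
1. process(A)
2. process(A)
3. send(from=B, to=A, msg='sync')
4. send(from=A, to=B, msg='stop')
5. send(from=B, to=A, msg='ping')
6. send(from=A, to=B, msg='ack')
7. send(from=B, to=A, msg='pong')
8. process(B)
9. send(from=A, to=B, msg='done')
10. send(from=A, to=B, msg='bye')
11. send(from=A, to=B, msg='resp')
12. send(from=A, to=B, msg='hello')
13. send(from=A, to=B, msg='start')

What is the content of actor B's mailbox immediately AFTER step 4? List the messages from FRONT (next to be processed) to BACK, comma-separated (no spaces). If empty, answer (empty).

After 1 (process(A)): A:[] B:[]
After 2 (process(A)): A:[] B:[]
After 3 (send(from=B, to=A, msg='sync')): A:[sync] B:[]
After 4 (send(from=A, to=B, msg='stop')): A:[sync] B:[stop]

stop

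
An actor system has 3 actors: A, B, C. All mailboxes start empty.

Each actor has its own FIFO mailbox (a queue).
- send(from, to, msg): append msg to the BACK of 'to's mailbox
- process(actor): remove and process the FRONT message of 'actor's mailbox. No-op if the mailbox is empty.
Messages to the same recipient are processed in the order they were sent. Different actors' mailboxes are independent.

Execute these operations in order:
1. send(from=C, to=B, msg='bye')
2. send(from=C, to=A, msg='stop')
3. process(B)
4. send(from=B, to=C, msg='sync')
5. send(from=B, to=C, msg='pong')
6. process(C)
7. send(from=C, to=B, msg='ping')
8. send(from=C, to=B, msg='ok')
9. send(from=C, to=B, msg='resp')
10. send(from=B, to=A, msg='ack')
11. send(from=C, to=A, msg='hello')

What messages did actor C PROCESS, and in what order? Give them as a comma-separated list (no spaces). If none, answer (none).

After 1 (send(from=C, to=B, msg='bye')): A:[] B:[bye] C:[]
After 2 (send(from=C, to=A, msg='stop')): A:[stop] B:[bye] C:[]
After 3 (process(B)): A:[stop] B:[] C:[]
After 4 (send(from=B, to=C, msg='sync')): A:[stop] B:[] C:[sync]
After 5 (send(from=B, to=C, msg='pong')): A:[stop] B:[] C:[sync,pong]
After 6 (process(C)): A:[stop] B:[] C:[pong]
After 7 (send(from=C, to=B, msg='ping')): A:[stop] B:[ping] C:[pong]
After 8 (send(from=C, to=B, msg='ok')): A:[stop] B:[ping,ok] C:[pong]
After 9 (send(from=C, to=B, msg='resp')): A:[stop] B:[ping,ok,resp] C:[pong]
After 10 (send(from=B, to=A, msg='ack')): A:[stop,ack] B:[ping,ok,resp] C:[pong]
After 11 (send(from=C, to=A, msg='hello')): A:[stop,ack,hello] B:[ping,ok,resp] C:[pong]

Answer: sync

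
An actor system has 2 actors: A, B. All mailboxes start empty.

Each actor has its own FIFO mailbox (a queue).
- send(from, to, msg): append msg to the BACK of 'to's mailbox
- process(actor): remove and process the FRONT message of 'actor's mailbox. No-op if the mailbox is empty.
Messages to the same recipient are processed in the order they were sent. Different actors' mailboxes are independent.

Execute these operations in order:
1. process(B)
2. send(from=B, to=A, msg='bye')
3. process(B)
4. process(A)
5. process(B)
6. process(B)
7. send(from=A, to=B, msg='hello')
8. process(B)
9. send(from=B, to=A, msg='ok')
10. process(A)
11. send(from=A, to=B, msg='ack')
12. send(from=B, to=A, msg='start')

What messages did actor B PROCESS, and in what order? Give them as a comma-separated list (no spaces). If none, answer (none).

Answer: hello

Derivation:
After 1 (process(B)): A:[] B:[]
After 2 (send(from=B, to=A, msg='bye')): A:[bye] B:[]
After 3 (process(B)): A:[bye] B:[]
After 4 (process(A)): A:[] B:[]
After 5 (process(B)): A:[] B:[]
After 6 (process(B)): A:[] B:[]
After 7 (send(from=A, to=B, msg='hello')): A:[] B:[hello]
After 8 (process(B)): A:[] B:[]
After 9 (send(from=B, to=A, msg='ok')): A:[ok] B:[]
After 10 (process(A)): A:[] B:[]
After 11 (send(from=A, to=B, msg='ack')): A:[] B:[ack]
After 12 (send(from=B, to=A, msg='start')): A:[start] B:[ack]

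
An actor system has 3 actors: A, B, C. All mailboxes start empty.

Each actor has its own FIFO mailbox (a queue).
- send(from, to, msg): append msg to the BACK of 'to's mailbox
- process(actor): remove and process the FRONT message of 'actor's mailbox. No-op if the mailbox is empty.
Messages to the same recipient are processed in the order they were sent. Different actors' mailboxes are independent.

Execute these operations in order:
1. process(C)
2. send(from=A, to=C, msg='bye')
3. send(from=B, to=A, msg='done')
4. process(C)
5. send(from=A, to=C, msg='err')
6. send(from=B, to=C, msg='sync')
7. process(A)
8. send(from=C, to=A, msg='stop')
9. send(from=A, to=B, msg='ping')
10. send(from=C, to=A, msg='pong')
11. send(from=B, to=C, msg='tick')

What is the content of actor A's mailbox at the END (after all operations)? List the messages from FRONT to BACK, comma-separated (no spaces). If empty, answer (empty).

Answer: stop,pong

Derivation:
After 1 (process(C)): A:[] B:[] C:[]
After 2 (send(from=A, to=C, msg='bye')): A:[] B:[] C:[bye]
After 3 (send(from=B, to=A, msg='done')): A:[done] B:[] C:[bye]
After 4 (process(C)): A:[done] B:[] C:[]
After 5 (send(from=A, to=C, msg='err')): A:[done] B:[] C:[err]
After 6 (send(from=B, to=C, msg='sync')): A:[done] B:[] C:[err,sync]
After 7 (process(A)): A:[] B:[] C:[err,sync]
After 8 (send(from=C, to=A, msg='stop')): A:[stop] B:[] C:[err,sync]
After 9 (send(from=A, to=B, msg='ping')): A:[stop] B:[ping] C:[err,sync]
After 10 (send(from=C, to=A, msg='pong')): A:[stop,pong] B:[ping] C:[err,sync]
After 11 (send(from=B, to=C, msg='tick')): A:[stop,pong] B:[ping] C:[err,sync,tick]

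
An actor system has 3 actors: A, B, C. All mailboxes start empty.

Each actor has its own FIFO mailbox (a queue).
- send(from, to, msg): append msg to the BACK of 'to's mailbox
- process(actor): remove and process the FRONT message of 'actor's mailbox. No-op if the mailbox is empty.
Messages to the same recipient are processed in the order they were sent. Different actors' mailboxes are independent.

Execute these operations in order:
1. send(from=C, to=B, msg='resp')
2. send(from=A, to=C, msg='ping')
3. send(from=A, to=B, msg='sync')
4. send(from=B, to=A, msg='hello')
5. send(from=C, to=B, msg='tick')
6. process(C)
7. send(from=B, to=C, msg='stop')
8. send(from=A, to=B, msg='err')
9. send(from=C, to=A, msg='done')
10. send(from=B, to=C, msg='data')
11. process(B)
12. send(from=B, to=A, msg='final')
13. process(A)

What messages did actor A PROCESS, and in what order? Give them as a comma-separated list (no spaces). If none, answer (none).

Answer: hello

Derivation:
After 1 (send(from=C, to=B, msg='resp')): A:[] B:[resp] C:[]
After 2 (send(from=A, to=C, msg='ping')): A:[] B:[resp] C:[ping]
After 3 (send(from=A, to=B, msg='sync')): A:[] B:[resp,sync] C:[ping]
After 4 (send(from=B, to=A, msg='hello')): A:[hello] B:[resp,sync] C:[ping]
After 5 (send(from=C, to=B, msg='tick')): A:[hello] B:[resp,sync,tick] C:[ping]
After 6 (process(C)): A:[hello] B:[resp,sync,tick] C:[]
After 7 (send(from=B, to=C, msg='stop')): A:[hello] B:[resp,sync,tick] C:[stop]
After 8 (send(from=A, to=B, msg='err')): A:[hello] B:[resp,sync,tick,err] C:[stop]
After 9 (send(from=C, to=A, msg='done')): A:[hello,done] B:[resp,sync,tick,err] C:[stop]
After 10 (send(from=B, to=C, msg='data')): A:[hello,done] B:[resp,sync,tick,err] C:[stop,data]
After 11 (process(B)): A:[hello,done] B:[sync,tick,err] C:[stop,data]
After 12 (send(from=B, to=A, msg='final')): A:[hello,done,final] B:[sync,tick,err] C:[stop,data]
After 13 (process(A)): A:[done,final] B:[sync,tick,err] C:[stop,data]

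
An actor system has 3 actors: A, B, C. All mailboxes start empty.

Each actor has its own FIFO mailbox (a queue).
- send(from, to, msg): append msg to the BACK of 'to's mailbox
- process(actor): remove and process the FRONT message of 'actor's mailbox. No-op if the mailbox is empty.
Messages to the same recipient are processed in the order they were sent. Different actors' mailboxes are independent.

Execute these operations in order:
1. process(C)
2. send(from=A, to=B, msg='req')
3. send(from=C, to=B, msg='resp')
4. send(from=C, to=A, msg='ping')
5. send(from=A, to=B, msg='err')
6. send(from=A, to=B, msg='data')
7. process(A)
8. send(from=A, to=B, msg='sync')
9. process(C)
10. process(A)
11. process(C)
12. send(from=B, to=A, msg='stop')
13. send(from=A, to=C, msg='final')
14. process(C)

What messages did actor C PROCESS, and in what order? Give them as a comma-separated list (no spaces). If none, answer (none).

After 1 (process(C)): A:[] B:[] C:[]
After 2 (send(from=A, to=B, msg='req')): A:[] B:[req] C:[]
After 3 (send(from=C, to=B, msg='resp')): A:[] B:[req,resp] C:[]
After 4 (send(from=C, to=A, msg='ping')): A:[ping] B:[req,resp] C:[]
After 5 (send(from=A, to=B, msg='err')): A:[ping] B:[req,resp,err] C:[]
After 6 (send(from=A, to=B, msg='data')): A:[ping] B:[req,resp,err,data] C:[]
After 7 (process(A)): A:[] B:[req,resp,err,data] C:[]
After 8 (send(from=A, to=B, msg='sync')): A:[] B:[req,resp,err,data,sync] C:[]
After 9 (process(C)): A:[] B:[req,resp,err,data,sync] C:[]
After 10 (process(A)): A:[] B:[req,resp,err,data,sync] C:[]
After 11 (process(C)): A:[] B:[req,resp,err,data,sync] C:[]
After 12 (send(from=B, to=A, msg='stop')): A:[stop] B:[req,resp,err,data,sync] C:[]
After 13 (send(from=A, to=C, msg='final')): A:[stop] B:[req,resp,err,data,sync] C:[final]
After 14 (process(C)): A:[stop] B:[req,resp,err,data,sync] C:[]

Answer: final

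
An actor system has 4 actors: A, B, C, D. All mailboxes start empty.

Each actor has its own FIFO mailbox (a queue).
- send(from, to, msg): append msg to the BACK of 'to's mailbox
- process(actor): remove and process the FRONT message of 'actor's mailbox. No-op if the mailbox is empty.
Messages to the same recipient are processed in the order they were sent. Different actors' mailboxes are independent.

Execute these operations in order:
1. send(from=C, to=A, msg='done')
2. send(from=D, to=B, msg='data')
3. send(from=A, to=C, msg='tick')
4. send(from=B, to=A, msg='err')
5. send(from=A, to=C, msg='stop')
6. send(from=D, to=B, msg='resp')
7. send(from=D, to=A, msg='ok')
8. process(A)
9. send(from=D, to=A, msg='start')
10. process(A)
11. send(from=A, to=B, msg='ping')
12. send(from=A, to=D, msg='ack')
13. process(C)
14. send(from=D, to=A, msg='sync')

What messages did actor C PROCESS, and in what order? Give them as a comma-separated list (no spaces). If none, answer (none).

Answer: tick

Derivation:
After 1 (send(from=C, to=A, msg='done')): A:[done] B:[] C:[] D:[]
After 2 (send(from=D, to=B, msg='data')): A:[done] B:[data] C:[] D:[]
After 3 (send(from=A, to=C, msg='tick')): A:[done] B:[data] C:[tick] D:[]
After 4 (send(from=B, to=A, msg='err')): A:[done,err] B:[data] C:[tick] D:[]
After 5 (send(from=A, to=C, msg='stop')): A:[done,err] B:[data] C:[tick,stop] D:[]
After 6 (send(from=D, to=B, msg='resp')): A:[done,err] B:[data,resp] C:[tick,stop] D:[]
After 7 (send(from=D, to=A, msg='ok')): A:[done,err,ok] B:[data,resp] C:[tick,stop] D:[]
After 8 (process(A)): A:[err,ok] B:[data,resp] C:[tick,stop] D:[]
After 9 (send(from=D, to=A, msg='start')): A:[err,ok,start] B:[data,resp] C:[tick,stop] D:[]
After 10 (process(A)): A:[ok,start] B:[data,resp] C:[tick,stop] D:[]
After 11 (send(from=A, to=B, msg='ping')): A:[ok,start] B:[data,resp,ping] C:[tick,stop] D:[]
After 12 (send(from=A, to=D, msg='ack')): A:[ok,start] B:[data,resp,ping] C:[tick,stop] D:[ack]
After 13 (process(C)): A:[ok,start] B:[data,resp,ping] C:[stop] D:[ack]
After 14 (send(from=D, to=A, msg='sync')): A:[ok,start,sync] B:[data,resp,ping] C:[stop] D:[ack]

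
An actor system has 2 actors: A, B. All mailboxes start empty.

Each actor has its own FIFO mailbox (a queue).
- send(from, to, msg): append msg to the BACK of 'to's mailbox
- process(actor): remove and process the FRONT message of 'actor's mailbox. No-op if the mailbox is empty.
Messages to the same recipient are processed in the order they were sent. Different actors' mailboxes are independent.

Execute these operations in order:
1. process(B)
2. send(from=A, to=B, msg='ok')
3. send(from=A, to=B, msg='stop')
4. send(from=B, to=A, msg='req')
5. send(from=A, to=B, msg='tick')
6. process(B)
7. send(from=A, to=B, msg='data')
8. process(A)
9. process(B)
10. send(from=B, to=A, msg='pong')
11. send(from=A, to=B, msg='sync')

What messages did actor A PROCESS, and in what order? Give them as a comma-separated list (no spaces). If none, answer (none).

After 1 (process(B)): A:[] B:[]
After 2 (send(from=A, to=B, msg='ok')): A:[] B:[ok]
After 3 (send(from=A, to=B, msg='stop')): A:[] B:[ok,stop]
After 4 (send(from=B, to=A, msg='req')): A:[req] B:[ok,stop]
After 5 (send(from=A, to=B, msg='tick')): A:[req] B:[ok,stop,tick]
After 6 (process(B)): A:[req] B:[stop,tick]
After 7 (send(from=A, to=B, msg='data')): A:[req] B:[stop,tick,data]
After 8 (process(A)): A:[] B:[stop,tick,data]
After 9 (process(B)): A:[] B:[tick,data]
After 10 (send(from=B, to=A, msg='pong')): A:[pong] B:[tick,data]
After 11 (send(from=A, to=B, msg='sync')): A:[pong] B:[tick,data,sync]

Answer: req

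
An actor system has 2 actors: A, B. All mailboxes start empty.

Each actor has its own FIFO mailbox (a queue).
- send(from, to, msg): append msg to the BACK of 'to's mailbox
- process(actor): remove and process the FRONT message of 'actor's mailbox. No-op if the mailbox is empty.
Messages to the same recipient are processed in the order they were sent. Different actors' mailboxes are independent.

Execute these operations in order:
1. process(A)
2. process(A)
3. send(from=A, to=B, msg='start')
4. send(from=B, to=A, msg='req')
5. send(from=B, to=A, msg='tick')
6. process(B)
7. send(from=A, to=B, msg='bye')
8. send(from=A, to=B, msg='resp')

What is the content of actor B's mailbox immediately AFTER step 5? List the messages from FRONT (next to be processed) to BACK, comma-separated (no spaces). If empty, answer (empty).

After 1 (process(A)): A:[] B:[]
After 2 (process(A)): A:[] B:[]
After 3 (send(from=A, to=B, msg='start')): A:[] B:[start]
After 4 (send(from=B, to=A, msg='req')): A:[req] B:[start]
After 5 (send(from=B, to=A, msg='tick')): A:[req,tick] B:[start]

start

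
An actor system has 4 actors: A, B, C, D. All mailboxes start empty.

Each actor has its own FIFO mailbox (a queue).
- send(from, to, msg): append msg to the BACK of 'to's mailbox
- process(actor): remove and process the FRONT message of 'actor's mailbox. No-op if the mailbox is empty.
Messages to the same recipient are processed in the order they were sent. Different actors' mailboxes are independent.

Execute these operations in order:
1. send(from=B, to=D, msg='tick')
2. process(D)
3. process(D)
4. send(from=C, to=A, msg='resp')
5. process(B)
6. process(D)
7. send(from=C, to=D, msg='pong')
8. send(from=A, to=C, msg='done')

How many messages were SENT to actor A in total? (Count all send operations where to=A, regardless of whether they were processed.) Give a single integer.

After 1 (send(from=B, to=D, msg='tick')): A:[] B:[] C:[] D:[tick]
After 2 (process(D)): A:[] B:[] C:[] D:[]
After 3 (process(D)): A:[] B:[] C:[] D:[]
After 4 (send(from=C, to=A, msg='resp')): A:[resp] B:[] C:[] D:[]
After 5 (process(B)): A:[resp] B:[] C:[] D:[]
After 6 (process(D)): A:[resp] B:[] C:[] D:[]
After 7 (send(from=C, to=D, msg='pong')): A:[resp] B:[] C:[] D:[pong]
After 8 (send(from=A, to=C, msg='done')): A:[resp] B:[] C:[done] D:[pong]

Answer: 1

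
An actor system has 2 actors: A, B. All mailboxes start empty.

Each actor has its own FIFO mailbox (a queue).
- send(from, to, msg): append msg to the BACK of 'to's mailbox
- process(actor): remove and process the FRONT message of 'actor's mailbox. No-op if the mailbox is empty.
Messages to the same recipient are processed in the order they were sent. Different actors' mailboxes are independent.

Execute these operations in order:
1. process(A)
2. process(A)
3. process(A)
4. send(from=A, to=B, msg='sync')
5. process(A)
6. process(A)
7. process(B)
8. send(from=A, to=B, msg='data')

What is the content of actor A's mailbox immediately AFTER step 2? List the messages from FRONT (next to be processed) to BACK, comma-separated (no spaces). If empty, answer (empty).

After 1 (process(A)): A:[] B:[]
After 2 (process(A)): A:[] B:[]

(empty)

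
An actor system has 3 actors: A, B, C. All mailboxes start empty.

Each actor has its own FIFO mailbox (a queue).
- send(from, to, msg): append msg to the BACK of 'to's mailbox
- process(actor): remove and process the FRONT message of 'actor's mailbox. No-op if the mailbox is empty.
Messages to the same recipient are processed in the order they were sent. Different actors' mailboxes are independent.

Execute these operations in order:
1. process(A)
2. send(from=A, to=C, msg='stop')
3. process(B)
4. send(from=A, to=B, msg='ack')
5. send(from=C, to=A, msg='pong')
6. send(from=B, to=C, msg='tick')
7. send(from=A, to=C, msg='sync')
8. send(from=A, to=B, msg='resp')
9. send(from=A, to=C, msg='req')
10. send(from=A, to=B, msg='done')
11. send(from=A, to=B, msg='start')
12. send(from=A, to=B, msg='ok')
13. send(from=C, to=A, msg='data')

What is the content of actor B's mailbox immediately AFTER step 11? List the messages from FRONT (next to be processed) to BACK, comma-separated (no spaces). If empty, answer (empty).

After 1 (process(A)): A:[] B:[] C:[]
After 2 (send(from=A, to=C, msg='stop')): A:[] B:[] C:[stop]
After 3 (process(B)): A:[] B:[] C:[stop]
After 4 (send(from=A, to=B, msg='ack')): A:[] B:[ack] C:[stop]
After 5 (send(from=C, to=A, msg='pong')): A:[pong] B:[ack] C:[stop]
After 6 (send(from=B, to=C, msg='tick')): A:[pong] B:[ack] C:[stop,tick]
After 7 (send(from=A, to=C, msg='sync')): A:[pong] B:[ack] C:[stop,tick,sync]
After 8 (send(from=A, to=B, msg='resp')): A:[pong] B:[ack,resp] C:[stop,tick,sync]
After 9 (send(from=A, to=C, msg='req')): A:[pong] B:[ack,resp] C:[stop,tick,sync,req]
After 10 (send(from=A, to=B, msg='done')): A:[pong] B:[ack,resp,done] C:[stop,tick,sync,req]
After 11 (send(from=A, to=B, msg='start')): A:[pong] B:[ack,resp,done,start] C:[stop,tick,sync,req]

ack,resp,done,start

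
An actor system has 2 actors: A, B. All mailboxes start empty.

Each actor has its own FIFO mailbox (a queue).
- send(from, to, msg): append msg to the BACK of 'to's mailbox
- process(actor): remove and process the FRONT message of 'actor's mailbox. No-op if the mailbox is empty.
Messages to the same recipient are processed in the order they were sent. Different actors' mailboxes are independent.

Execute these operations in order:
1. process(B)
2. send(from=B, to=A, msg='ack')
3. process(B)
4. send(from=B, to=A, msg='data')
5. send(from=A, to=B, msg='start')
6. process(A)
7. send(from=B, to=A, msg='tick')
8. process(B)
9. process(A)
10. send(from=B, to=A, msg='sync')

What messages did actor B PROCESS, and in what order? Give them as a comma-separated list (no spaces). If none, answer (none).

Answer: start

Derivation:
After 1 (process(B)): A:[] B:[]
After 2 (send(from=B, to=A, msg='ack')): A:[ack] B:[]
After 3 (process(B)): A:[ack] B:[]
After 4 (send(from=B, to=A, msg='data')): A:[ack,data] B:[]
After 5 (send(from=A, to=B, msg='start')): A:[ack,data] B:[start]
After 6 (process(A)): A:[data] B:[start]
After 7 (send(from=B, to=A, msg='tick')): A:[data,tick] B:[start]
After 8 (process(B)): A:[data,tick] B:[]
After 9 (process(A)): A:[tick] B:[]
After 10 (send(from=B, to=A, msg='sync')): A:[tick,sync] B:[]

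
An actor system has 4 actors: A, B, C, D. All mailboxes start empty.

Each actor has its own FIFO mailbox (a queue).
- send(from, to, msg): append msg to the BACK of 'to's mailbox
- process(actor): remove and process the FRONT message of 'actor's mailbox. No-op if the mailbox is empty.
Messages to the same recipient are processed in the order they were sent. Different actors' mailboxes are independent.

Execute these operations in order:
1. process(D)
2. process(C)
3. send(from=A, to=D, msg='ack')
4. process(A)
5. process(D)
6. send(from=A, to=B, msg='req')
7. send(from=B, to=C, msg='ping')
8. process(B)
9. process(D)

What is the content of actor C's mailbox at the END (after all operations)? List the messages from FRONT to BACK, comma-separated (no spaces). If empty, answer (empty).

After 1 (process(D)): A:[] B:[] C:[] D:[]
After 2 (process(C)): A:[] B:[] C:[] D:[]
After 3 (send(from=A, to=D, msg='ack')): A:[] B:[] C:[] D:[ack]
After 4 (process(A)): A:[] B:[] C:[] D:[ack]
After 5 (process(D)): A:[] B:[] C:[] D:[]
After 6 (send(from=A, to=B, msg='req')): A:[] B:[req] C:[] D:[]
After 7 (send(from=B, to=C, msg='ping')): A:[] B:[req] C:[ping] D:[]
After 8 (process(B)): A:[] B:[] C:[ping] D:[]
After 9 (process(D)): A:[] B:[] C:[ping] D:[]

Answer: ping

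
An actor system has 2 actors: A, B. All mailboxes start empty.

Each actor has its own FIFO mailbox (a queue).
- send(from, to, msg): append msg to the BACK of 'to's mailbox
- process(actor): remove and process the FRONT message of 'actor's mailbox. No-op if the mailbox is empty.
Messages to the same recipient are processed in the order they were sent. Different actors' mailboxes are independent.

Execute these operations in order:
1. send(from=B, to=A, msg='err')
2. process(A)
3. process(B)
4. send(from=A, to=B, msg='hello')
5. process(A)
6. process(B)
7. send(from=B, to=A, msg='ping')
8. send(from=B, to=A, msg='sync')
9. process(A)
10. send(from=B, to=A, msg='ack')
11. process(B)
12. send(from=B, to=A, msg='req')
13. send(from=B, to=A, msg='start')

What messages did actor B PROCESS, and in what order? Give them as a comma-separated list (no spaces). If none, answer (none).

After 1 (send(from=B, to=A, msg='err')): A:[err] B:[]
After 2 (process(A)): A:[] B:[]
After 3 (process(B)): A:[] B:[]
After 4 (send(from=A, to=B, msg='hello')): A:[] B:[hello]
After 5 (process(A)): A:[] B:[hello]
After 6 (process(B)): A:[] B:[]
After 7 (send(from=B, to=A, msg='ping')): A:[ping] B:[]
After 8 (send(from=B, to=A, msg='sync')): A:[ping,sync] B:[]
After 9 (process(A)): A:[sync] B:[]
After 10 (send(from=B, to=A, msg='ack')): A:[sync,ack] B:[]
After 11 (process(B)): A:[sync,ack] B:[]
After 12 (send(from=B, to=A, msg='req')): A:[sync,ack,req] B:[]
After 13 (send(from=B, to=A, msg='start')): A:[sync,ack,req,start] B:[]

Answer: hello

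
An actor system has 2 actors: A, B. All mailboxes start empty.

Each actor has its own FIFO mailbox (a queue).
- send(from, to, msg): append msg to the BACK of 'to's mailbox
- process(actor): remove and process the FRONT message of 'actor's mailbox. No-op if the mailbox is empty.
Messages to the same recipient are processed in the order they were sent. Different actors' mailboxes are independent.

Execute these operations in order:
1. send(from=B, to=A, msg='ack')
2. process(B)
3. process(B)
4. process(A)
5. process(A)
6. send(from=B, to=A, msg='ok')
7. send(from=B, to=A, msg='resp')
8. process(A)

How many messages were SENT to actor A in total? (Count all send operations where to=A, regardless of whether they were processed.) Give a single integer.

After 1 (send(from=B, to=A, msg='ack')): A:[ack] B:[]
After 2 (process(B)): A:[ack] B:[]
After 3 (process(B)): A:[ack] B:[]
After 4 (process(A)): A:[] B:[]
After 5 (process(A)): A:[] B:[]
After 6 (send(from=B, to=A, msg='ok')): A:[ok] B:[]
After 7 (send(from=B, to=A, msg='resp')): A:[ok,resp] B:[]
After 8 (process(A)): A:[resp] B:[]

Answer: 3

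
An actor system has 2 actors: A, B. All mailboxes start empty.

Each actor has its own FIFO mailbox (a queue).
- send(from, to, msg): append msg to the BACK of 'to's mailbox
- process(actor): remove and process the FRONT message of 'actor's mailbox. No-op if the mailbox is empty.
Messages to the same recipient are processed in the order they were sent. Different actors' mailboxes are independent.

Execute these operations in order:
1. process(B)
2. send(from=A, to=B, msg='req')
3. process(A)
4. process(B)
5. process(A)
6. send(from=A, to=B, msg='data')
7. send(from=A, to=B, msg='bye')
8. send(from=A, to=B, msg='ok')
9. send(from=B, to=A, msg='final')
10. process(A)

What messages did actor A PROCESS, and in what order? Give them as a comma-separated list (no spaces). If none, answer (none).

After 1 (process(B)): A:[] B:[]
After 2 (send(from=A, to=B, msg='req')): A:[] B:[req]
After 3 (process(A)): A:[] B:[req]
After 4 (process(B)): A:[] B:[]
After 5 (process(A)): A:[] B:[]
After 6 (send(from=A, to=B, msg='data')): A:[] B:[data]
After 7 (send(from=A, to=B, msg='bye')): A:[] B:[data,bye]
After 8 (send(from=A, to=B, msg='ok')): A:[] B:[data,bye,ok]
After 9 (send(from=B, to=A, msg='final')): A:[final] B:[data,bye,ok]
After 10 (process(A)): A:[] B:[data,bye,ok]

Answer: final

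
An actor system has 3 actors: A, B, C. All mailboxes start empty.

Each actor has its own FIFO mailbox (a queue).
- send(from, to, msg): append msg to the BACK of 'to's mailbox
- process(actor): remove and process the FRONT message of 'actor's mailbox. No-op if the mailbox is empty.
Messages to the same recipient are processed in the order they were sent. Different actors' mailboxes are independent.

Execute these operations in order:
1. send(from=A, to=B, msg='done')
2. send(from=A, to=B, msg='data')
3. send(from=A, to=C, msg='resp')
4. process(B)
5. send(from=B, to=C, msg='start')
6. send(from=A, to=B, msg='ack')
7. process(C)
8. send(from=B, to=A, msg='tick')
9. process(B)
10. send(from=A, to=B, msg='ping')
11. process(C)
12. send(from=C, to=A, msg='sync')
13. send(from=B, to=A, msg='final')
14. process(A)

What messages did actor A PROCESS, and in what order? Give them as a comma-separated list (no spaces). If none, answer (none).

Answer: tick

Derivation:
After 1 (send(from=A, to=B, msg='done')): A:[] B:[done] C:[]
After 2 (send(from=A, to=B, msg='data')): A:[] B:[done,data] C:[]
After 3 (send(from=A, to=C, msg='resp')): A:[] B:[done,data] C:[resp]
After 4 (process(B)): A:[] B:[data] C:[resp]
After 5 (send(from=B, to=C, msg='start')): A:[] B:[data] C:[resp,start]
After 6 (send(from=A, to=B, msg='ack')): A:[] B:[data,ack] C:[resp,start]
After 7 (process(C)): A:[] B:[data,ack] C:[start]
After 8 (send(from=B, to=A, msg='tick')): A:[tick] B:[data,ack] C:[start]
After 9 (process(B)): A:[tick] B:[ack] C:[start]
After 10 (send(from=A, to=B, msg='ping')): A:[tick] B:[ack,ping] C:[start]
After 11 (process(C)): A:[tick] B:[ack,ping] C:[]
After 12 (send(from=C, to=A, msg='sync')): A:[tick,sync] B:[ack,ping] C:[]
After 13 (send(from=B, to=A, msg='final')): A:[tick,sync,final] B:[ack,ping] C:[]
After 14 (process(A)): A:[sync,final] B:[ack,ping] C:[]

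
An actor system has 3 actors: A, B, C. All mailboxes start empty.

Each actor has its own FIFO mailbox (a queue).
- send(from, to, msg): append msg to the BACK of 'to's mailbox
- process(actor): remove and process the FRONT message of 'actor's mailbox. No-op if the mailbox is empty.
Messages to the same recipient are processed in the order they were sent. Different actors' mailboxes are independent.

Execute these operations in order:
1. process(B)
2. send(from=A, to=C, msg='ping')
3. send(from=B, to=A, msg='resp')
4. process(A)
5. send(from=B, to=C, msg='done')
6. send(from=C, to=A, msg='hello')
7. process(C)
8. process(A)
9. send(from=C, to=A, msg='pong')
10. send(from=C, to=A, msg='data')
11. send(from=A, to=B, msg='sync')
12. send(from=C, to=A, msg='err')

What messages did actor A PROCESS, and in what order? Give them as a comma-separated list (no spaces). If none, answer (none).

After 1 (process(B)): A:[] B:[] C:[]
After 2 (send(from=A, to=C, msg='ping')): A:[] B:[] C:[ping]
After 3 (send(from=B, to=A, msg='resp')): A:[resp] B:[] C:[ping]
After 4 (process(A)): A:[] B:[] C:[ping]
After 5 (send(from=B, to=C, msg='done')): A:[] B:[] C:[ping,done]
After 6 (send(from=C, to=A, msg='hello')): A:[hello] B:[] C:[ping,done]
After 7 (process(C)): A:[hello] B:[] C:[done]
After 8 (process(A)): A:[] B:[] C:[done]
After 9 (send(from=C, to=A, msg='pong')): A:[pong] B:[] C:[done]
After 10 (send(from=C, to=A, msg='data')): A:[pong,data] B:[] C:[done]
After 11 (send(from=A, to=B, msg='sync')): A:[pong,data] B:[sync] C:[done]
After 12 (send(from=C, to=A, msg='err')): A:[pong,data,err] B:[sync] C:[done]

Answer: resp,hello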